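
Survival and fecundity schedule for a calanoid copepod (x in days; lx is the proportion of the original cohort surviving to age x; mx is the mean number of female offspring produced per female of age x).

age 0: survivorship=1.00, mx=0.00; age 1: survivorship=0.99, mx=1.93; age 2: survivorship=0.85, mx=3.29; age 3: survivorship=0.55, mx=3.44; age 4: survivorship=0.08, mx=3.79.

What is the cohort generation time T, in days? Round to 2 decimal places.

lx·mx: 0, 1.9107, 2.7965, 1.892, 0.3032 → R0 = 6.9024
x·lx·mx: 0, 1.9107, 5.593, 5.676, 1.2128 → Σ = 14.3925
T = 14.3925 / 6.9024 = 2.085144… → 2.09

2.09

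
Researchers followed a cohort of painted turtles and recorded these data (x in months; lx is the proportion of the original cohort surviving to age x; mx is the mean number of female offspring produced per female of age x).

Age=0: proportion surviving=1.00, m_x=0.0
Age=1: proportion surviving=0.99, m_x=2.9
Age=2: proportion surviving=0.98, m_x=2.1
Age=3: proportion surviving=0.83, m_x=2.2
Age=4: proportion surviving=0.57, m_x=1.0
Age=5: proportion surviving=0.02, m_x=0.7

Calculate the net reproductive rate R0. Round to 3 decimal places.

7.339

lx·mx by age: 0, 2.871, 2.058, 1.826, 0.57, 0.014
R0 = Σ lx·mx = 7.339 → 7.339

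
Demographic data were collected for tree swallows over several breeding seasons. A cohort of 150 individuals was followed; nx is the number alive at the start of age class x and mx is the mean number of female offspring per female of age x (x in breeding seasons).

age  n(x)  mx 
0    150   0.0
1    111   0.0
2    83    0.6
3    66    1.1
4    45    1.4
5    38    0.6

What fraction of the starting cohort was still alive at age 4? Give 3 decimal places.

0.300

l_4 = n_4/n_0 = 45/150 = 0.3 → 0.300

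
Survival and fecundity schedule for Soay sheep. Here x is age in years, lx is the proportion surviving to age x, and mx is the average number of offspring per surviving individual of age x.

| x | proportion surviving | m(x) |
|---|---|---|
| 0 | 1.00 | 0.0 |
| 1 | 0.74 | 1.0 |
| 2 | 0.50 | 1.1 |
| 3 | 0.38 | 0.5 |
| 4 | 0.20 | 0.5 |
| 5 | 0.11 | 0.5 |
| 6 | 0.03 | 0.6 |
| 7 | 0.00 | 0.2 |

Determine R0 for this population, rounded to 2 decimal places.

1.65

lx·mx by age: 0, 0.74, 0.55, 0.19, 0.1, 0.055, 0.018, 0
R0 = Σ lx·mx = 1.653 → 1.65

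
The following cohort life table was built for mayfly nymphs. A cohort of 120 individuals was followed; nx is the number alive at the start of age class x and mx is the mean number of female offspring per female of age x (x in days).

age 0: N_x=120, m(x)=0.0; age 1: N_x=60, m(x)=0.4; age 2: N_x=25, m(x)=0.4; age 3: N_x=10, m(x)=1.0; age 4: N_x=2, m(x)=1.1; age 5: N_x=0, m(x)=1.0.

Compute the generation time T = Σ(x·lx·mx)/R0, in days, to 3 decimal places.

lx = nx/n0 = nx/120: 1, 0.5, 0.20833…, 0.08333…, 0.01667…, 0
lx·mx: 0, 0.2, 0.083333…, 0.083333…, 0.018333…, 0 → R0 = 0.385…
x·lx·mx: 0, 0.2, 0.166667…, 0.25…, 0.073333…, 0 → Σ = 0.69…
T = 0.69… / 0.385… = 1.792208… → 1.792

1.792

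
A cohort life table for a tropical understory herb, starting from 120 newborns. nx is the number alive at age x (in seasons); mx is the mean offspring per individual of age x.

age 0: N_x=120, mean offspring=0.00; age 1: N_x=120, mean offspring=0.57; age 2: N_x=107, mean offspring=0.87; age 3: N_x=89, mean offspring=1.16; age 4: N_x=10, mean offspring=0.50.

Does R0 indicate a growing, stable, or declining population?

lx = nx/n0 = nx/120: 1, 1, 0.89167…, 0.74167…, 0.08333…
R0 = Σ lx·mx = 0 + 0.57 + 0.77575… + 0.860333… + 0.041667… = 2.24775…
R0 > 1, so the population is growing.

growing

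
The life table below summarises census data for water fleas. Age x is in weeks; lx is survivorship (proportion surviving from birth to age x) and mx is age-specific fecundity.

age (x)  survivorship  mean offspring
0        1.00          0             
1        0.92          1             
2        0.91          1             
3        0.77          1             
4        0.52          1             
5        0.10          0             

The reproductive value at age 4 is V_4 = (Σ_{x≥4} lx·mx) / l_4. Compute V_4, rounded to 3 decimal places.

lx·mx for x ≥ 4: 0.52, 0 → sum = 0.52
V_4 = 0.52 / l_4 = 0.52 / 0.52 = 1 → 1.000

1.000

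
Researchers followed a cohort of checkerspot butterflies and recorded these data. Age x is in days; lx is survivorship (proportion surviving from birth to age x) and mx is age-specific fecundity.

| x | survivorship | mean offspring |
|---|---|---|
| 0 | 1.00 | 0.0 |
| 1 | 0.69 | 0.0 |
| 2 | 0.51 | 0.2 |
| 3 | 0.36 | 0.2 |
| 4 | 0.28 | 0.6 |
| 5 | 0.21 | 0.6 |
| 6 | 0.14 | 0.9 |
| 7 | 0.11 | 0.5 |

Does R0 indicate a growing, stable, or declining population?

declining

R0 = Σ lx·mx = 0 + 0 + 0.102 + 0.072 + 0.168 + 0.126 + 0.126 + 0.055 = 0.649
R0 < 1, so the population is declining.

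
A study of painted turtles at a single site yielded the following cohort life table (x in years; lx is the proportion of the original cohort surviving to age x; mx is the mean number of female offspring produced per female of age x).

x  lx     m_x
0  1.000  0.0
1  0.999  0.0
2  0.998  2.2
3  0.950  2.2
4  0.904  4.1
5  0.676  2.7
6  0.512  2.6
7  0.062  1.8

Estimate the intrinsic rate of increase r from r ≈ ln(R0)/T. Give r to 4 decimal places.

0.6285

R0 = Σ lx·mx = 0 + 0 + 2.1956 + 2.09 + 3.7064 + 1.8252 + 1.3312 + 0.1116 = 11.26
Σ x·lx·mx = 43.3812; T = 43.3812/11.26 = 3.85268…
r ≈ ln(R0)/T = ln(11.26)/3.85268… = 0.62846… → 0.6285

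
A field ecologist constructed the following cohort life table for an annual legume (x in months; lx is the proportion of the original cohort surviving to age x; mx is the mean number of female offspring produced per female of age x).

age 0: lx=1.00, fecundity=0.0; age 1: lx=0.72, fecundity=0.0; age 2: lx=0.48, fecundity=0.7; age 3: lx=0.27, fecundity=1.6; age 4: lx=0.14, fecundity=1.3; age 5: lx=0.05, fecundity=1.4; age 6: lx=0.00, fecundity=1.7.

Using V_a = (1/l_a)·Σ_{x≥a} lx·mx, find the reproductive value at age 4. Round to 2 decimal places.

1.80

lx·mx for x ≥ 4: 0.182, 0.07, 0 → sum = 0.252
V_4 = 0.252 / l_4 = 0.252 / 0.14 = 1.8 → 1.80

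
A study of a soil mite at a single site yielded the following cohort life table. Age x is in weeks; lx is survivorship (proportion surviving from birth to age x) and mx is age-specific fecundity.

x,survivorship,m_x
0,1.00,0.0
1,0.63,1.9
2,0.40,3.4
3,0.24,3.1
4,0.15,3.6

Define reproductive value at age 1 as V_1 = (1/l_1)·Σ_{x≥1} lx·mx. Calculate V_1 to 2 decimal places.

6.10

lx·mx for x ≥ 1: 1.197, 1.36, 0.744, 0.54 → sum = 3.841
V_1 = 3.841 / l_1 = 3.841 / 0.63 = 6.096825… → 6.10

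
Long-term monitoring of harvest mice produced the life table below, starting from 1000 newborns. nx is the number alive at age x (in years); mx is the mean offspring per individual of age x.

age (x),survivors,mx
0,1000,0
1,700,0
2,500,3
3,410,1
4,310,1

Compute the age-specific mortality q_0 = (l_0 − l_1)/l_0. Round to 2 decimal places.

0.30

lx = nx/n0 = nx/1000: 1, 0.7, 0.5, 0.41, 0.31
q_0 = (l_0 − l_1) / l_0 = (1 − 0.7) / 1
     = 0.3 / 1 = 0.3 → 0.30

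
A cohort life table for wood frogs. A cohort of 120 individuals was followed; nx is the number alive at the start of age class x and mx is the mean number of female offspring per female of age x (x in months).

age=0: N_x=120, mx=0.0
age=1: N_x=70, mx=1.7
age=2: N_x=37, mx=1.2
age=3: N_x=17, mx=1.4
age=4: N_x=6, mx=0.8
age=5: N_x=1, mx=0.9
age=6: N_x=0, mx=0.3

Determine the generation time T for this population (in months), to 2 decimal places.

1.57

lx = nx/n0 = nx/120: 1, 0.58333…, 0.30833…, 0.14167…, 0.05, 0.00833…, 0
lx·mx: 0, 0.991667…, 0.37…, 0.198333…, 0.04, 0.0075…, 0 → R0 = 1.6075…
x·lx·mx: 0, 0.991667…, 0.74…, 0.595…, 0.16, 0.0375…, 0 → Σ = 2.524167…
T = 2.524167… / 1.6075… = 1.570244… → 1.57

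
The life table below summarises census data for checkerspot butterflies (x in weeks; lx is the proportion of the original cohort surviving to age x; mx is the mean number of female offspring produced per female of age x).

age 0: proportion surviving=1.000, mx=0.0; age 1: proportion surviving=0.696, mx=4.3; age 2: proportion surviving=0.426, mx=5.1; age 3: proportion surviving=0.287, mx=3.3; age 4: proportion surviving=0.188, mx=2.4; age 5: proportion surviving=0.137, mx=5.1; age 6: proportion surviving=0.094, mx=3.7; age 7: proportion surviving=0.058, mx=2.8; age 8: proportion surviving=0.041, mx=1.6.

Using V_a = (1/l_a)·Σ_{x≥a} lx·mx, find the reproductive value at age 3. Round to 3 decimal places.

9.313

lx·mx for x ≥ 3: 0.9471, 0.4512, 0.6987, 0.3478, 0.1624, 0.0656 → sum = 2.6728
V_3 = 2.6728 / l_3 = 2.6728 / 0.287 = 9.312892… → 9.313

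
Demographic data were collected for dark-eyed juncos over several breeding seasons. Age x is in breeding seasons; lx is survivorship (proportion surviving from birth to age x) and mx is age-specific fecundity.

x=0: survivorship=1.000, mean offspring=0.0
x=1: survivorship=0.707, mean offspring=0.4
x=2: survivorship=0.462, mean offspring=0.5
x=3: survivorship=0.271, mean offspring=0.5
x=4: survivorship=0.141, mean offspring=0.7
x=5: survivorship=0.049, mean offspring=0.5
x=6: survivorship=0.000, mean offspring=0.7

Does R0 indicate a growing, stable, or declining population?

declining

R0 = Σ lx·mx = 0 + 0.2828 + 0.231 + 0.1355 + 0.0987 + 0.0245 + 0 = 0.7725
R0 < 1, so the population is declining.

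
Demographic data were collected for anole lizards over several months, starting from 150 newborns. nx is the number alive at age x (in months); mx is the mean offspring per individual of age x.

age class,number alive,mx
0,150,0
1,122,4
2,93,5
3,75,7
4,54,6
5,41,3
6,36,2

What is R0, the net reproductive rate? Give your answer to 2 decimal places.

lx = nx/n0 = nx/150: 1, 0.81333…, 0.62, 0.5, 0.36, 0.27333…, 0.24
lx·mx by age: 0, 3.253333…, 3.1, 3.5, 2.16, 0.82…, 0.48
R0 = Σ lx·mx = 13.313333… → 13.31

13.31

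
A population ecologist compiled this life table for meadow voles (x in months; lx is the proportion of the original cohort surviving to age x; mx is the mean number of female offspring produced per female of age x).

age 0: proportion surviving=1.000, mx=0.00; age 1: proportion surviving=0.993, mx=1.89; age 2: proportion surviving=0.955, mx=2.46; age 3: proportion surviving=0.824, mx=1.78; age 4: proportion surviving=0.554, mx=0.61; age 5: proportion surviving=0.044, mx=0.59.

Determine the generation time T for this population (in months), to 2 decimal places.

lx·mx: 0, 1.87677, 2.3493, 1.46672, 0.33794, 0.02596 → R0 = 6.05669
x·lx·mx: 0, 1.87677, 4.6986, 4.40016, 1.35176, 0.1298 → Σ = 12.45709
T = 12.45709 / 6.05669 = 2.056749… → 2.06

2.06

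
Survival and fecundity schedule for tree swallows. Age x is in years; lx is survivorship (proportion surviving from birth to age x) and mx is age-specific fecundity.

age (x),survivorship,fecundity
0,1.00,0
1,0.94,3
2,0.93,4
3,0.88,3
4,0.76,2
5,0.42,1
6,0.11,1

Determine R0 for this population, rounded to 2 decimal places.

11.23

lx·mx by age: 0, 2.82, 3.72, 2.64, 1.52, 0.42, 0.11
R0 = Σ lx·mx = 11.23 → 11.23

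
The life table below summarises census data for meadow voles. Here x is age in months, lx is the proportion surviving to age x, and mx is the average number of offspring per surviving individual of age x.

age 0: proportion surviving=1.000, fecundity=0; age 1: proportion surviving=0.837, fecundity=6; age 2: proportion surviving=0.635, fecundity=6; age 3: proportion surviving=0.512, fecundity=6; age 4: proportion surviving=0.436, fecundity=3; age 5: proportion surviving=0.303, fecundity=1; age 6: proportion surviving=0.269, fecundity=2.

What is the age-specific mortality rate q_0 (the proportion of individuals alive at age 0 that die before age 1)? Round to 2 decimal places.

0.16

q_0 = (l_0 − l_1) / l_0 = (1 − 0.837) / 1
     = 0.163 / 1 = 0.163 → 0.16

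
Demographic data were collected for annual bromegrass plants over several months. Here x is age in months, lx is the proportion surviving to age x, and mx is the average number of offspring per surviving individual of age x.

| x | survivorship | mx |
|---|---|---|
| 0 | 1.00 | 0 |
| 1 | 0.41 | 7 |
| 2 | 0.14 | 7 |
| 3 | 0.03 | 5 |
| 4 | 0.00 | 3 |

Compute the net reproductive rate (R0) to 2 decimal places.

lx·mx by age: 0, 2.87, 0.98, 0.15, 0
R0 = Σ lx·mx = 4 → 4.00

4.00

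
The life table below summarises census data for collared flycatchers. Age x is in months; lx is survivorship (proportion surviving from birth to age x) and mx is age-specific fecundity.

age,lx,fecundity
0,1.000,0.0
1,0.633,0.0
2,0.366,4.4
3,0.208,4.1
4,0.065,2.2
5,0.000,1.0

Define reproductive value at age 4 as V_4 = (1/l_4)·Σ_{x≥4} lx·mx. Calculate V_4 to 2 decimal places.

2.20

lx·mx for x ≥ 4: 0.143, 0 → sum = 0.143
V_4 = 0.143 / l_4 = 0.143 / 0.065 = 2.2 → 2.20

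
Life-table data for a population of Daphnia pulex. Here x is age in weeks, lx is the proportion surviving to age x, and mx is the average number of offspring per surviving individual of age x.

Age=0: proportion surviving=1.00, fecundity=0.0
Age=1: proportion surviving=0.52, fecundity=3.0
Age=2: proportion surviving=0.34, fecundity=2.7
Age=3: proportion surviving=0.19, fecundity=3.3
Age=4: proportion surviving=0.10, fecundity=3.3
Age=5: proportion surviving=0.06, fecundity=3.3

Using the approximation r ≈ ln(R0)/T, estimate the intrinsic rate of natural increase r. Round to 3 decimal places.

0.618

R0 = Σ lx·mx = 0 + 1.56 + 0.918 + 0.627 + 0.33 + 0.198 = 3.633
Σ x·lx·mx = 7.587; T = 7.587/3.633 = 2.08836…
r ≈ ln(R0)/T = ln(3.633)/2.08836… = 0.61774… → 0.618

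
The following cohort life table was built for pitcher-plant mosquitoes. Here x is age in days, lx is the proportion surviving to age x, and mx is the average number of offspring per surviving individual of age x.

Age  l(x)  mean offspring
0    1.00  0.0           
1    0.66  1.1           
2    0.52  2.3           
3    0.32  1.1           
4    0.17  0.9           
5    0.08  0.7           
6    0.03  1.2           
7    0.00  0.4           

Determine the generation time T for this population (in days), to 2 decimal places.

lx·mx: 0, 0.726, 1.196, 0.352, 0.153, 0.056, 0.036, 0 → R0 = 2.519
x·lx·mx: 0, 0.726, 2.392, 1.056, 0.612, 0.28, 0.216, 0 → Σ = 5.282
T = 5.282 / 2.519 = 2.096864… → 2.10

2.10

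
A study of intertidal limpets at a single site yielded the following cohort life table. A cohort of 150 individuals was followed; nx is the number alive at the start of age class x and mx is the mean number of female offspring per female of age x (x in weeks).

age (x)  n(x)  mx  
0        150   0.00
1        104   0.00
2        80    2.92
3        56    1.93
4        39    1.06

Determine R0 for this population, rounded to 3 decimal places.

2.553

lx = nx/n0 = nx/150: 1, 0.69333…, 0.53333…, 0.37333…, 0.26
lx·mx by age: 0, 0, 1.557333…, 0.720533…, 0.2756
R0 = Σ lx·mx = 2.553467… → 2.553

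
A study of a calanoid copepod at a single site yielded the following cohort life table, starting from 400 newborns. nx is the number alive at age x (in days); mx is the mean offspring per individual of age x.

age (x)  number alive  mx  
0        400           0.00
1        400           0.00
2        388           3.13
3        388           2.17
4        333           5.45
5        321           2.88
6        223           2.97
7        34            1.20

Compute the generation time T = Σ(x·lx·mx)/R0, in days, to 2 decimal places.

3.84

lx = nx/n0 = nx/400: 1, 1, 0.97, 0.97, 0.8325, 0.8025, 0.5575, 0.085
lx·mx: 0, 0, 3.0361, 2.1049, 4.537125, 2.3112, 1.655775, 0.102 → R0 = 13.7471
x·lx·mx: 0, 0, 6.0722, 6.3147, 18.1485, 11.556, 9.93465, 0.714 → Σ = 52.74005
T = 52.74005 / 13.7471 = 3.836449… → 3.84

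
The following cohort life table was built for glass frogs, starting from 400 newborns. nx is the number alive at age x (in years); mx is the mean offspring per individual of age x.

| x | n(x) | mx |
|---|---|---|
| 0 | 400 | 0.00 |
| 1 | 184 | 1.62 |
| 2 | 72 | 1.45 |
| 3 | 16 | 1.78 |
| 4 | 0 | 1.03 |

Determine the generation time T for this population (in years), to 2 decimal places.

1.37

lx = nx/n0 = nx/400: 1, 0.46, 0.18, 0.04, 0
lx·mx: 0, 0.7452, 0.261, 0.0712, 0 → R0 = 1.0774
x·lx·mx: 0, 0.7452, 0.522, 0.2136, 0 → Σ = 1.4808
T = 1.4808 / 1.0774 = 1.37442… → 1.37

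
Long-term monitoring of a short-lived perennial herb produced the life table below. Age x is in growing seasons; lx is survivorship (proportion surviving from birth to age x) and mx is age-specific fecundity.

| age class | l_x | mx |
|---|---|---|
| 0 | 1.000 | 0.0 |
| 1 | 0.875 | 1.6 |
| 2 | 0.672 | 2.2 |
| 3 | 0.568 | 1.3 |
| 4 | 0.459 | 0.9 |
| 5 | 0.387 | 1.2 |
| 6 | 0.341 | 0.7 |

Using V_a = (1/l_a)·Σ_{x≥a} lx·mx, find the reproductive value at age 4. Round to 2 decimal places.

2.43

lx·mx for x ≥ 4: 0.4131, 0.4644, 0.2387 → sum = 1.1162
V_4 = 1.1162 / l_4 = 1.1162 / 0.459 = 2.431808… → 2.43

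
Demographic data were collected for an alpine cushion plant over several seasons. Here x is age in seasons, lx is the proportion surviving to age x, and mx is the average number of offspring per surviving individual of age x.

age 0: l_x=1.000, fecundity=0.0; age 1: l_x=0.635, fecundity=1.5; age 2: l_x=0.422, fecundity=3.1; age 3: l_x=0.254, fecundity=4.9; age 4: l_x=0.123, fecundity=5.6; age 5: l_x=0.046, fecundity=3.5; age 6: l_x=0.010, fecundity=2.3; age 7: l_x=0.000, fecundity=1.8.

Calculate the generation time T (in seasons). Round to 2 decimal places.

lx·mx: 0, 0.9525, 1.3082, 1.2446, 0.6888, 0.161, 0.023, 0 → R0 = 4.3781
x·lx·mx: 0, 0.9525, 2.6164, 3.7338, 2.7552, 0.805, 0.138, 0 → Σ = 11.0009
T = 11.0009 / 4.3781 = 2.512711… → 2.51

2.51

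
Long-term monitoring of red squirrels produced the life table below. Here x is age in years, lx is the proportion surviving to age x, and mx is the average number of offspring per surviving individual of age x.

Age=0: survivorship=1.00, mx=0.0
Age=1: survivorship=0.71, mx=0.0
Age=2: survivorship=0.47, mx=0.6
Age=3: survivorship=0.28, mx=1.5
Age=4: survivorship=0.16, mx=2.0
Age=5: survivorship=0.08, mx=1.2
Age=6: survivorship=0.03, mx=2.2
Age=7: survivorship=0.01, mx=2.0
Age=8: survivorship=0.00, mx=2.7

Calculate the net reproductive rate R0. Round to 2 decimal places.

1.20

lx·mx by age: 0, 0, 0.282, 0.42, 0.32, 0.096, 0.066, 0.02, 0
R0 = Σ lx·mx = 1.204 → 1.20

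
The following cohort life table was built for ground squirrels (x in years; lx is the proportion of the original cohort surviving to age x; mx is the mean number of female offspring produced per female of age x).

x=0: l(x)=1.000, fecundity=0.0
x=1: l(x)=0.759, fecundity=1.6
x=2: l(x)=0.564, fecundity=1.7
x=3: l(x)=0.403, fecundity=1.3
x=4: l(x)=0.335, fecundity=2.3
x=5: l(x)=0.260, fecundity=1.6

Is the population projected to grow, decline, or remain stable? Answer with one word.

growing

R0 = Σ lx·mx = 0 + 1.2144 + 0.9588 + 0.5239 + 0.7705 + 0.416 = 3.8836
R0 > 1, so the population is growing.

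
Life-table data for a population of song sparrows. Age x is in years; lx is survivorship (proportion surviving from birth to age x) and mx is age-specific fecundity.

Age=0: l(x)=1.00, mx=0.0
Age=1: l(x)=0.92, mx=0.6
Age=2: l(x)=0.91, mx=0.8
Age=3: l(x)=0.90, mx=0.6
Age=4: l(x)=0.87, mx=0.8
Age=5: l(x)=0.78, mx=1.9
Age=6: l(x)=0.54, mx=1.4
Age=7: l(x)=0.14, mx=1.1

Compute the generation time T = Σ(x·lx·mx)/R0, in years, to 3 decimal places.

lx·mx: 0, 0.552, 0.728, 0.54, 0.696, 1.482, 0.756, 0.154 → R0 = 4.908
x·lx·mx: 0, 0.552, 1.456, 1.62, 2.784, 7.41, 4.536, 1.078 → Σ = 19.436
T = 19.436 / 4.908 = 3.960065… → 3.960

3.960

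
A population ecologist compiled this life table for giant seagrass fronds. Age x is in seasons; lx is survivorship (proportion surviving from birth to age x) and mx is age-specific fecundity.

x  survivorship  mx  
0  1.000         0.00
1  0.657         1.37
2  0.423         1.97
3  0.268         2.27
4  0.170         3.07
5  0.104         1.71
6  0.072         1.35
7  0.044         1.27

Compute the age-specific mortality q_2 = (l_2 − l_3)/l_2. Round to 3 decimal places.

q_2 = (l_2 − l_3) / l_2 = (0.423 − 0.268) / 0.423
     = 0.155 / 0.423 = 0.36643… → 0.366

0.366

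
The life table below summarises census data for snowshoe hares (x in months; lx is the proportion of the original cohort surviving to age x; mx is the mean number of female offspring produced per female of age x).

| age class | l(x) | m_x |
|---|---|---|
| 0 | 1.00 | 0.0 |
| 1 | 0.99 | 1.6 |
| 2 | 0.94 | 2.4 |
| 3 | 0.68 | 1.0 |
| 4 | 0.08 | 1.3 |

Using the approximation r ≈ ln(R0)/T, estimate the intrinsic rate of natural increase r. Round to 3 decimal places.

0.828

R0 = Σ lx·mx = 0 + 1.584 + 2.256 + 0.68 + 0.104 = 4.624
Σ x·lx·mx = 8.552; T = 8.552/4.624 = 1.84948…
r ≈ ln(R0)/T = ln(4.624)/1.84948… = 0.82794… → 0.828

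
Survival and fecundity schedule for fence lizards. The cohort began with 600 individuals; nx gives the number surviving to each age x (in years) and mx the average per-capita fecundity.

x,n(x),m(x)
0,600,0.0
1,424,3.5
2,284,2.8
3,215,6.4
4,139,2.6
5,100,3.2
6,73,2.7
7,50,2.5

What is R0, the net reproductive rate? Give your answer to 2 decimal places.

7.76

lx = nx/n0 = nx/600: 1, 0.70667…, 0.47333…, 0.35833…, 0.23167…, 0.16667…, 0.12167…, 0.08333…
lx·mx by age: 0, 2.473333…, 1.325333…, 2.293333…, 0.602333…, 0.533333…, 0.3285…, 0.208333…
R0 = Σ lx·mx = 7.7645… → 7.76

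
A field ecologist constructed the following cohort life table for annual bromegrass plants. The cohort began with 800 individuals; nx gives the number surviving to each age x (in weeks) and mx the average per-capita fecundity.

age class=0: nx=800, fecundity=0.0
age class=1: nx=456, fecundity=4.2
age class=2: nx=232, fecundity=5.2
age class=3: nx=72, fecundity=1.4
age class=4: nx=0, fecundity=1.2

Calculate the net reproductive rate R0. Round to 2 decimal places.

4.03

lx = nx/n0 = nx/800: 1, 0.57, 0.29, 0.09, 0
lx·mx by age: 0, 2.394, 1.508, 0.126, 0
R0 = Σ lx·mx = 4.028 → 4.03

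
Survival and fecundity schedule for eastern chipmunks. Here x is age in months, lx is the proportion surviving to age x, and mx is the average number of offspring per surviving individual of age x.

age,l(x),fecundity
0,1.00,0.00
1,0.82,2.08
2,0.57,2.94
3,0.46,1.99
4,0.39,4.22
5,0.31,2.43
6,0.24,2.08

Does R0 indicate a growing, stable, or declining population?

R0 = Σ lx·mx = 0 + 1.7056 + 1.6758 + 0.9154 + 1.6458 + 0.7533 + 0.4992 = 7.1951
R0 > 1, so the population is growing.

growing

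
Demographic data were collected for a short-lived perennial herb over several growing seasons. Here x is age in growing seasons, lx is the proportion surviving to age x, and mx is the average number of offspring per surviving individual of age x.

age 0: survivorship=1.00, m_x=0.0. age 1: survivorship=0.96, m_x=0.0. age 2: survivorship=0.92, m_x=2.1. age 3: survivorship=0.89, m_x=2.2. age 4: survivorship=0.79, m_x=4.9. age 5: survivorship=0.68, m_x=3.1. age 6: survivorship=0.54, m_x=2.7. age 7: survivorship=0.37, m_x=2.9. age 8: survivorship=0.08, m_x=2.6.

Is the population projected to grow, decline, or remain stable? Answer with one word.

growing

R0 = Σ lx·mx = 0 + 0 + 1.932 + 1.958 + 3.871 + 2.108 + 1.458 + 1.073 + 0.208 = 12.608
R0 > 1, so the population is growing.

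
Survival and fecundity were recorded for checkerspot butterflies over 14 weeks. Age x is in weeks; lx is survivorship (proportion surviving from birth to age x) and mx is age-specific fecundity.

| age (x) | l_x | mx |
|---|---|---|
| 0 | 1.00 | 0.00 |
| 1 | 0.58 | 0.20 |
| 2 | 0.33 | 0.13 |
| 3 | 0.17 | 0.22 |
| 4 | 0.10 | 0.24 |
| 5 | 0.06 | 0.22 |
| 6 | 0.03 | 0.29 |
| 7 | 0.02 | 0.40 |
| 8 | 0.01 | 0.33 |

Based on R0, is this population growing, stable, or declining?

R0 = Σ lx·mx = 0 + 0.116 + 0.0429 + 0.0374 + 0.024 + 0.0132 + 0.0087 + 0.008 + 0.0033 = 0.2535
R0 < 1, so the population is declining.

declining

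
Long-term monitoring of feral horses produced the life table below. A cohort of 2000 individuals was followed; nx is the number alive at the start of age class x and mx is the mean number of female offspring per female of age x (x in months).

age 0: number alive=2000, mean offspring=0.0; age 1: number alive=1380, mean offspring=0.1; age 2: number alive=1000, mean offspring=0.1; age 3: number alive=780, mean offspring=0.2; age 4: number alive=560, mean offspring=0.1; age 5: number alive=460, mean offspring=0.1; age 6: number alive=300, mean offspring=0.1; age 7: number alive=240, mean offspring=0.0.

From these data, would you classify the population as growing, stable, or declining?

lx = nx/n0 = nx/2000: 1, 0.69, 0.5, 0.39, 0.28, 0.23, 0.15, 0.12
R0 = Σ lx·mx = 0 + 0.069 + 0.05 + 0.078 + 0.028 + 0.023 + 0.015 + 0 = 0.263
R0 < 1, so the population is declining.

declining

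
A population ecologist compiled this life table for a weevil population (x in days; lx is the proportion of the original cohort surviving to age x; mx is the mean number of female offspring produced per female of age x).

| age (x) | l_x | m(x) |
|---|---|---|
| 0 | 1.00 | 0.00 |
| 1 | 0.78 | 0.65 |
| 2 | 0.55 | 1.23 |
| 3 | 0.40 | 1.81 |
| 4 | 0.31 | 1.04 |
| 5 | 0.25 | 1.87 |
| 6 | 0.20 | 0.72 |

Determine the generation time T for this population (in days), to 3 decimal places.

lx·mx: 0, 0.507, 0.6765, 0.724, 0.3224, 0.4675, 0.144 → R0 = 2.8414
x·lx·mx: 0, 0.507, 1.353, 2.172, 1.2896, 2.3375, 0.864 → Σ = 8.5231
T = 8.5231 / 2.8414 = 2.999613… → 3.000

3.000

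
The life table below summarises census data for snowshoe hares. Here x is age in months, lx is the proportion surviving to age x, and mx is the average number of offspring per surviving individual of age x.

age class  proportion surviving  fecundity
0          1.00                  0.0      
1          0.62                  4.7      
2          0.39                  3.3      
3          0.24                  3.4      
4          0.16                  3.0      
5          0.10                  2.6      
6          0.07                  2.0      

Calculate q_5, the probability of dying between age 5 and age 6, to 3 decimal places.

0.300

q_5 = (l_5 − l_6) / l_5 = (0.1 − 0.07) / 0.1
     = 0.03 / 0.1 = 0.3 → 0.300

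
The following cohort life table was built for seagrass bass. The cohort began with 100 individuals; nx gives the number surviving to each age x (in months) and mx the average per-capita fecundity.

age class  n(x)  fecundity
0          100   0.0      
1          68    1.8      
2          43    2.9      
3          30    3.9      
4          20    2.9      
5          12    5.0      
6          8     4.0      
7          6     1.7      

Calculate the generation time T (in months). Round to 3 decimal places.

2.896

lx = nx/n0 = nx/100: 1, 0.68, 0.43, 0.3, 0.2, 0.12, 0.08, 0.06
lx·mx: 0, 1.224, 1.247, 1.17, 0.58, 0.6, 0.32, 0.102 → R0 = 5.243
x·lx·mx: 0, 1.224, 2.494, 3.51, 2.32, 3, 1.92, 0.714 → Σ = 15.182
T = 15.182 / 5.243 = 2.89567… → 2.896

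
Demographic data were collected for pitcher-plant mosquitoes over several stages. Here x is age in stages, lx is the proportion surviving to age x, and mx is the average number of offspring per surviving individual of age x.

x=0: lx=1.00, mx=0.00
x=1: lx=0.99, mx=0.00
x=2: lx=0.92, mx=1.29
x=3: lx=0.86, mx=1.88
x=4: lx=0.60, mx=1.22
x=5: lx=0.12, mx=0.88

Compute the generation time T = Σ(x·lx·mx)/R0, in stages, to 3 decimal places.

2.933

lx·mx: 0, 0, 1.1868, 1.6168, 0.732, 0.1056 → R0 = 3.6412
x·lx·mx: 0, 0, 2.3736, 4.8504, 2.928, 0.528 → Σ = 10.68
T = 10.68 / 3.6412 = 2.933099… → 2.933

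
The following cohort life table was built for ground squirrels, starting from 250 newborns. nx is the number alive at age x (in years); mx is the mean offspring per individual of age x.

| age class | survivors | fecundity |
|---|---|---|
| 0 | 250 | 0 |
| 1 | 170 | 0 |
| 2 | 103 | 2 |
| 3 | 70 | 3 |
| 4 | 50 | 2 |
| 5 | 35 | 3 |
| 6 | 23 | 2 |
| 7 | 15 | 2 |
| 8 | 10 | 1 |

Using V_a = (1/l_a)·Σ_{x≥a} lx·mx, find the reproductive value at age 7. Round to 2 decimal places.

2.67

lx = nx/n0 = nx/250: 1, 0.68, 0.412, 0.28, 0.2, 0.14, 0.092, 0.06, 0.04
lx·mx for x ≥ 7: 0.12, 0.04 → sum = 0.16
V_7 = 0.16 / l_7 = 0.16 / 0.06 = 2.666667… → 2.67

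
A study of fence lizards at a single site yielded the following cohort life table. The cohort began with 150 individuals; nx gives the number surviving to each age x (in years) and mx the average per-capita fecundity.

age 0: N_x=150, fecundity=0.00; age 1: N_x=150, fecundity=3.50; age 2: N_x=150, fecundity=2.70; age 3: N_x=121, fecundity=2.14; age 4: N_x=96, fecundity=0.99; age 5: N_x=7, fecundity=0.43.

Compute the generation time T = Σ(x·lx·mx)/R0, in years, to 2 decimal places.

lx = nx/n0 = nx/150: 1, 1, 1, 0.80667…, 0.64, 0.04667…
lx·mx: 0, 3.5, 2.7, 1.726267…, 0.6336, 0.020067… → R0 = 8.579933…
x·lx·mx: 0, 3.5, 5.4, 5.1788…, 2.5344, 0.100333… → Σ = 16.713533…
T = 16.713533… / 8.579933… = 1.947979… → 1.95

1.95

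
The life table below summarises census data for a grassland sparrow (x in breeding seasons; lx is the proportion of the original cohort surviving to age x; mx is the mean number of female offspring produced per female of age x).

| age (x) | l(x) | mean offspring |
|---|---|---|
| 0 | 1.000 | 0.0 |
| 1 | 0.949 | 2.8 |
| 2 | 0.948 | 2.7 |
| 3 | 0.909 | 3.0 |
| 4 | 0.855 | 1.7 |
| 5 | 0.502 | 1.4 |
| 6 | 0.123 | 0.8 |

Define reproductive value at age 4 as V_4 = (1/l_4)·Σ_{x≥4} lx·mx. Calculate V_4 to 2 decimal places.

lx·mx for x ≥ 4: 1.4535, 0.7028, 0.0984 → sum = 2.2547
V_4 = 2.2547 / l_4 = 2.2547 / 0.855 = 2.637076… → 2.64

2.64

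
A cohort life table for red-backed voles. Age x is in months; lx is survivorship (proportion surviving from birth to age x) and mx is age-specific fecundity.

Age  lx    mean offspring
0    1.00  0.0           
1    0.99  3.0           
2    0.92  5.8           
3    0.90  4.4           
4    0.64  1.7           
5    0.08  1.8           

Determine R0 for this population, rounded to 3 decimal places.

lx·mx by age: 0, 2.97, 5.336, 3.96, 1.088, 0.144
R0 = Σ lx·mx = 13.498 → 13.498

13.498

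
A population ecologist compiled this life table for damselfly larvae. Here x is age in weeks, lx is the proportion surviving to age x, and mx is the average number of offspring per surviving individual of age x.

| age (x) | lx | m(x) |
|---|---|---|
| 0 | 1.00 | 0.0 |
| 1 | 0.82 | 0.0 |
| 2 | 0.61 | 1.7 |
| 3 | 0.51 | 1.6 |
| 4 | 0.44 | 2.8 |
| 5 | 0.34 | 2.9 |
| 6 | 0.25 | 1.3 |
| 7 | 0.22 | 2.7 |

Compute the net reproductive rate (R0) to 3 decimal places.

4.990

lx·mx by age: 0, 0, 1.037, 0.816, 1.232, 0.986, 0.325, 0.594
R0 = Σ lx·mx = 4.99 → 4.990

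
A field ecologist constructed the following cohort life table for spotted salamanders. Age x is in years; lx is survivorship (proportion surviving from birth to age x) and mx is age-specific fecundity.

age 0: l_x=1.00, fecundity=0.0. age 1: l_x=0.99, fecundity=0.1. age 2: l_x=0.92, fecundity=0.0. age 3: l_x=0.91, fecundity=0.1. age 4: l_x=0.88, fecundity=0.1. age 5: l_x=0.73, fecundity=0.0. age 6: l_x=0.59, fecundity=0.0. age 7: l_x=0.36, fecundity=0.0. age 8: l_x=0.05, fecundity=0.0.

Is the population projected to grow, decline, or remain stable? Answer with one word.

R0 = Σ lx·mx = 0 + 0.099 + 0 + 0.091 + 0.088 + 0 + 0 + 0 + 0 = 0.278
R0 < 1, so the population is declining.

declining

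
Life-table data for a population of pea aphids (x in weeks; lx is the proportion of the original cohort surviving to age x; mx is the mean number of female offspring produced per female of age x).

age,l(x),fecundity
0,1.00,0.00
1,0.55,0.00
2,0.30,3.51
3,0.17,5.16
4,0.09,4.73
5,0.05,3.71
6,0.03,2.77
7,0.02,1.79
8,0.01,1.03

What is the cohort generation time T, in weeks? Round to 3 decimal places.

lx·mx: 0, 0, 1.053, 0.8772, 0.4257, 0.1855, 0.0831, 0.0358, 0.0103 → R0 = 2.6706
x·lx·mx: 0, 0, 2.106, 2.6316, 1.7028, 0.9275, 0.4986, 0.2506, 0.0824 → Σ = 8.1995
T = 8.1995 / 2.6706 = 3.070284… → 3.070

3.070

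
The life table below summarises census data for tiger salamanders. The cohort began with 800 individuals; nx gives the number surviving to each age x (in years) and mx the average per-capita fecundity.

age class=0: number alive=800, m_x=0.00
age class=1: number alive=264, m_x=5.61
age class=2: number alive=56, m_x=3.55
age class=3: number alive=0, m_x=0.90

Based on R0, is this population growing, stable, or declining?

lx = nx/n0 = nx/800: 1, 0.33, 0.07, 0
R0 = Σ lx·mx = 0 + 1.8513 + 0.2485 + 0 = 2.0998
R0 > 1, so the population is growing.

growing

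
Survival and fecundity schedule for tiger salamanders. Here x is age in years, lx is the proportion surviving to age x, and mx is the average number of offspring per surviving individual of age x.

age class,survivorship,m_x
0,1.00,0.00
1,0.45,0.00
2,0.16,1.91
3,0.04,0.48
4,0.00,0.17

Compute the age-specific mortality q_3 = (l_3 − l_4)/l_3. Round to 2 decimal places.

1.00

q_3 = (l_3 − l_4) / l_3 = (0.04 − 0) / 0.04
     = 0.04 / 0.04 = 1 → 1.00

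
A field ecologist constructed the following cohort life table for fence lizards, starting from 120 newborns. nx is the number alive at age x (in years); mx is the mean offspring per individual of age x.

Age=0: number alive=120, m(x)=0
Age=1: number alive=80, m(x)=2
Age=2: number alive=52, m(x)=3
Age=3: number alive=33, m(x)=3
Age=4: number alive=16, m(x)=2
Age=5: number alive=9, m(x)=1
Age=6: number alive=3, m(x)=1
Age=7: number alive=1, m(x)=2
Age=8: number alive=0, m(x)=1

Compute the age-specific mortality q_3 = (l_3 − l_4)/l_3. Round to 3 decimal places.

0.515

lx = nx/n0 = nx/120: 1, 0.66667…, 0.43333…, 0.275, 0.13333…, 0.075, 0.025, 0.00833…, 0
q_3 = (l_3 − l_4) / l_3 = (0.275 − 0.133333…) / 0.275
     = 0.141667… / 0.275 = 0.515152… → 0.515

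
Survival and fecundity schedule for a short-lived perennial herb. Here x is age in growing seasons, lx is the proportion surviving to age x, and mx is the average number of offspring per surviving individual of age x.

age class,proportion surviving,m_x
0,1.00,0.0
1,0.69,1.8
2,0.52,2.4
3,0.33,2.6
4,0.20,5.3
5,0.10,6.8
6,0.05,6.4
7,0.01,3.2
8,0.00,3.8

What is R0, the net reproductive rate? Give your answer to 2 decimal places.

5.44

lx·mx by age: 0, 1.242, 1.248, 0.858, 1.06, 0.68, 0.32, 0.032, 0
R0 = Σ lx·mx = 5.44 → 5.44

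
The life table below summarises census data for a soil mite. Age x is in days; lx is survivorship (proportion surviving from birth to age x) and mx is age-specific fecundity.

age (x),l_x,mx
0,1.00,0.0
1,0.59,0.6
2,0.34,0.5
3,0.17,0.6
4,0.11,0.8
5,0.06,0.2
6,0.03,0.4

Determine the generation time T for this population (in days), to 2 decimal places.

2.01

lx·mx: 0, 0.354, 0.17, 0.102, 0.088, 0.012, 0.012 → R0 = 0.738
x·lx·mx: 0, 0.354, 0.34, 0.306, 0.352, 0.06, 0.072 → Σ = 1.484
T = 1.484 / 0.738 = 2.01084… → 2.01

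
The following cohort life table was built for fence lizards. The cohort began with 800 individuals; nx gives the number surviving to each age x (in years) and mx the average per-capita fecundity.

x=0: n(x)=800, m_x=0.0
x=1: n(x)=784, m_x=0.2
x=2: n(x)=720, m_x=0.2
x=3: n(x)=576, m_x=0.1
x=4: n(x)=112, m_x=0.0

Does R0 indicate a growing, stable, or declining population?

declining

lx = nx/n0 = nx/800: 1, 0.98, 0.9, 0.72, 0.14
R0 = Σ lx·mx = 0 + 0.196 + 0.18 + 0.072 + 0 = 0.448
R0 < 1, so the population is declining.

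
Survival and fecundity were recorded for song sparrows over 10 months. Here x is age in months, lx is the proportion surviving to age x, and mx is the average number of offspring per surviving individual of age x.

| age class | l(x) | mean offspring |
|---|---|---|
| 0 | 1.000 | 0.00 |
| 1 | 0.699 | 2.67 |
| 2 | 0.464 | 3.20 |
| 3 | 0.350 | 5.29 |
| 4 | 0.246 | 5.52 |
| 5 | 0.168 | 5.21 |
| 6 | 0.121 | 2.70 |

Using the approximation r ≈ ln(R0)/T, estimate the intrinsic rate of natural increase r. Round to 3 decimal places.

R0 = Σ lx·mx = 0 + 1.86633 + 1.4848 + 1.8515 + 1.35792 + 0.87528 + 0.3267 = 7.76253
Σ x·lx·mx = 22.15871; T = 22.15871/7.76253 = 2.85457…
r ≈ ln(R0)/T = ln(7.76253)/2.85457… = 0.7179… → 0.718

0.718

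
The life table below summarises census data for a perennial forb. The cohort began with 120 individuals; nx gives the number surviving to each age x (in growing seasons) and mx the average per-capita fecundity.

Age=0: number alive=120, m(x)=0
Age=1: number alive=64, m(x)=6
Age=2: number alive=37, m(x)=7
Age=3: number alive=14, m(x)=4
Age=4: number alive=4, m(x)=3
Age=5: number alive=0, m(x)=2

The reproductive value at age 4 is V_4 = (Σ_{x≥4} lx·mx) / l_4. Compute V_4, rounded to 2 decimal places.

3.00

lx = nx/n0 = nx/120: 1, 0.53333…, 0.30833…, 0.11667…, 0.03333…, 0
lx·mx for x ≥ 4: 0.1…, 0 → sum = 0.1…
V_4 = 0.1… / l_4 = 0.1… / 0.033333… = 3 → 3.00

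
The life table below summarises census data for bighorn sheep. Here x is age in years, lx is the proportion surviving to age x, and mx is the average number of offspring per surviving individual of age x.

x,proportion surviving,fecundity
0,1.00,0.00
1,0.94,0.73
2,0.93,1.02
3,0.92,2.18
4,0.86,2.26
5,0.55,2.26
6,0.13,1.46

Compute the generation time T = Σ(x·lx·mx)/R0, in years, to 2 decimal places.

lx·mx: 0, 0.6862, 0.9486, 2.0056, 1.9436, 1.243, 0.1898 → R0 = 7.0168
x·lx·mx: 0, 0.6862, 1.8972, 6.0168, 7.7744, 6.215, 1.1388 → Σ = 23.7284
T = 23.7284 / 7.0168 = 3.381655… → 3.38

3.38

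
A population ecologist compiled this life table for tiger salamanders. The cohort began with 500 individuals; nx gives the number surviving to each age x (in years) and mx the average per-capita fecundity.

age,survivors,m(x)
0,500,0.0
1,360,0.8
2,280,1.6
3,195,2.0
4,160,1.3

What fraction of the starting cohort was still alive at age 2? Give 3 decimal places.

l_2 = n_2/n_0 = 280/500 = 0.56 → 0.560

0.560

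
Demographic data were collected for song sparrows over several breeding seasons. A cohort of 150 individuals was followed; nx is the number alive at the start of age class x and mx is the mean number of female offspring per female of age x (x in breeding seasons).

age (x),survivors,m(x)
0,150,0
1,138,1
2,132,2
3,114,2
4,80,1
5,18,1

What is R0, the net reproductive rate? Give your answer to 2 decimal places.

4.85

lx = nx/n0 = nx/150: 1, 0.92, 0.88, 0.76, 0.53333…, 0.12
lx·mx by age: 0, 0.92, 1.76, 1.52, 0.533333…, 0.12
R0 = Σ lx·mx = 4.853333… → 4.85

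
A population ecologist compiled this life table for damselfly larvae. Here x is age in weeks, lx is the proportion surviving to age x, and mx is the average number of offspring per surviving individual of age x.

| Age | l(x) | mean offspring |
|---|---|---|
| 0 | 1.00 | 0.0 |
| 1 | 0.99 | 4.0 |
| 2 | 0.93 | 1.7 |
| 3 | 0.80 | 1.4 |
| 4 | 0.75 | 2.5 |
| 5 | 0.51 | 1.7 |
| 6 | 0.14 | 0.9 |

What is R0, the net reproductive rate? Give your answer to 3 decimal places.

lx·mx by age: 0, 3.96, 1.581, 1.12, 1.875, 0.867, 0.126
R0 = Σ lx·mx = 9.529 → 9.529

9.529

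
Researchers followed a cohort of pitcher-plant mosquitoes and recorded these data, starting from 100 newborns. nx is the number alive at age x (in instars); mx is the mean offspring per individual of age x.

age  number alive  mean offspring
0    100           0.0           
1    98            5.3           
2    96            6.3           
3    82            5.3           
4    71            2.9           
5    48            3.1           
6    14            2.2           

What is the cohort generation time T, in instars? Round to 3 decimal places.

lx = nx/n0 = nx/100: 1, 0.98, 0.96, 0.82, 0.71, 0.48, 0.14
lx·mx: 0, 5.194, 6.048, 4.346, 2.059, 1.488, 0.308 → R0 = 19.443
x·lx·mx: 0, 5.194, 12.096, 13.038, 8.236, 7.44, 1.848 → Σ = 47.852
T = 47.852 / 19.443 = 2.461143… → 2.461

2.461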